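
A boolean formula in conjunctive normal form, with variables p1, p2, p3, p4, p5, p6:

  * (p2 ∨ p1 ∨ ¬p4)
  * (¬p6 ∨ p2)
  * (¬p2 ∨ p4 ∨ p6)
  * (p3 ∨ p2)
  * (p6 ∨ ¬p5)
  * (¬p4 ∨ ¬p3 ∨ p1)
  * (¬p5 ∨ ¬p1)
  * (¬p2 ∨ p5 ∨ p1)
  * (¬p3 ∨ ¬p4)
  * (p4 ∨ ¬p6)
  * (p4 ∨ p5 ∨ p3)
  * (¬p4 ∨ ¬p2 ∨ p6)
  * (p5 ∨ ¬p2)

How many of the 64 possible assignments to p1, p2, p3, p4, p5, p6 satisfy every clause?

3

Satisfying assignments:
  p1=0 p2=0 p3=1 p4=0 p5=0 p6=0
  p1=0 p2=1 p3=0 p4=1 p5=1 p6=1
  p1=1 p2=0 p3=1 p4=0 p5=0 p6=0
That's 3 in total.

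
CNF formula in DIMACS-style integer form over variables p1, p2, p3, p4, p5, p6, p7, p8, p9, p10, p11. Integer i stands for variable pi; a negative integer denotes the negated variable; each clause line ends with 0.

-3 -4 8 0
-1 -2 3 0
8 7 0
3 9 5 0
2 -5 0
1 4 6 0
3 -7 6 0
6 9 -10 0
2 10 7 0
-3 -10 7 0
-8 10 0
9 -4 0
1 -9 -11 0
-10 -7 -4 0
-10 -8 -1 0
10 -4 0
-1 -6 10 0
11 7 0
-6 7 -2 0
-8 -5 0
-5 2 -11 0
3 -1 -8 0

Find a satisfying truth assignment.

Branch on p1: take p1 = True.
For the remaining variables, p2 = True, p3 = True, p4 = False, p5 = True, p6 = False, p7 = True, p8 = False, p9 = False, p10 = False, p11 = False works.

p1=1, p2=1, p3=1, p4=0, p5=1, p6=0, p7=1, p8=0, p9=0, p10=0, p11=0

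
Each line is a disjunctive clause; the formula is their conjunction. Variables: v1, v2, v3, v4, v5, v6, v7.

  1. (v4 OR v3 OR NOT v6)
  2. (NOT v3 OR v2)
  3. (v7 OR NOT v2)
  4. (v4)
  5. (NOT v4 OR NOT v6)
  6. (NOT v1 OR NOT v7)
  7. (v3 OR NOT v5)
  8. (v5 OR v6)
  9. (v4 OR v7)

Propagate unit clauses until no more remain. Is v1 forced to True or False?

False

(v4) stands alone — v4 = True.
From (NOT v4 OR NOT v6) and v4 = True: v6 = False.
(v5 OR v6): since v6 = False, the clause reduces to (v5). v5 = True.
From (NOT v5 OR v3) and v5 = True: v3 = True.
In (NOT v3 OR v2), NOT v3 is now false; v2 must hold, so v2 = True.
(v7 OR NOT v2) with v2 = True leaves only v7, so v7 = True.
(NOT v7 OR NOT v1): since v7 = True, the clause reduces to (NOT v1). v1 = False.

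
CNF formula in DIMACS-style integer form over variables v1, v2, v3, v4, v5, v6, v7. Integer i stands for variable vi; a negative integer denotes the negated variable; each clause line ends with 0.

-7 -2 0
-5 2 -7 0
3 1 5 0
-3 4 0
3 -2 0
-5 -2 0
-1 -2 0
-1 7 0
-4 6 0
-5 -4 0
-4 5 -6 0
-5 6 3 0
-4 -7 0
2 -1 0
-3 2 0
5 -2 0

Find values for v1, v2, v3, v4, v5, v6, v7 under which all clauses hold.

Set v1 = False and propagate.
Set v2 = False and propagate.
  then v3 is forced to False.
  then v5 is forced to True.
  then v7 is forced to False.
  then v4 is forced to False.
  then v6 is forced to True.
Every clause has at least one true literal under this assignment.

v1=False, v2=False, v3=False, v4=False, v5=True, v6=True, v7=False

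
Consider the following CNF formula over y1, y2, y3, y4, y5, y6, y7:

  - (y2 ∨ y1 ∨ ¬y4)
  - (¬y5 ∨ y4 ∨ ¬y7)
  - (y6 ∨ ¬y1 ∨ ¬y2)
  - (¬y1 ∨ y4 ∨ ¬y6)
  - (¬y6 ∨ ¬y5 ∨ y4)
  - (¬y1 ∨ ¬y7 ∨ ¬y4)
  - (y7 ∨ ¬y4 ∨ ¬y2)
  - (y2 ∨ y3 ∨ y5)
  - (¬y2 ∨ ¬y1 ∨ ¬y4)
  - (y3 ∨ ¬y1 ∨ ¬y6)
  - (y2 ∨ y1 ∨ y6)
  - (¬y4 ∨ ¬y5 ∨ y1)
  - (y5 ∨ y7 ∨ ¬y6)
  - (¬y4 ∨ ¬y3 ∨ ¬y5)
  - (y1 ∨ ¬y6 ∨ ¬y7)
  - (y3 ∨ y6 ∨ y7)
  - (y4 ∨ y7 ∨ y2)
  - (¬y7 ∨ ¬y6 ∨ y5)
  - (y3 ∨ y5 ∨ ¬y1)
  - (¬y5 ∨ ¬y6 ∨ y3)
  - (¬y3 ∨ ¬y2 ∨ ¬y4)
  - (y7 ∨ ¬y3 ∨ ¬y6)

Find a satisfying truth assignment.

y1=T, y2=F, y3=T, y4=T, y5=F, y6=F, y7=F

Branch on y1: take y1 = True.
Set y2 = False and propagate.
The remaining clauses are satisfied by y3 = True, y4 = True, y5 = False, y6 = False, y7 = False.
Every clause has at least one true literal under this assignment.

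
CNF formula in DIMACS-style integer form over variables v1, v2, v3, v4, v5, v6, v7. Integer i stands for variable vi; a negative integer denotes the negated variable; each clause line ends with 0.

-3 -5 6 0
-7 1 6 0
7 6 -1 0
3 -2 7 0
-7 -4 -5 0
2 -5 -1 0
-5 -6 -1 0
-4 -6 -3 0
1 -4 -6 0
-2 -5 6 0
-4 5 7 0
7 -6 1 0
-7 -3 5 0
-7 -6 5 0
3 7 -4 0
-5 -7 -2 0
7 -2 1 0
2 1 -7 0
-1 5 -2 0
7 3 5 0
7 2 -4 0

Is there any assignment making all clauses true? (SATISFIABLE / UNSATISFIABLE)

Set v1 = True and propagate.
Try v2 = False.
  then v5 is forced to False.
For the remaining variables, v3 = False, v4 = True, v6 = False, v7 = True works.
So v1=True, v2=False, v3=False, v4=True, v5=False, v6=False, v7=True is a satisfying assignment.

SATISFIABLE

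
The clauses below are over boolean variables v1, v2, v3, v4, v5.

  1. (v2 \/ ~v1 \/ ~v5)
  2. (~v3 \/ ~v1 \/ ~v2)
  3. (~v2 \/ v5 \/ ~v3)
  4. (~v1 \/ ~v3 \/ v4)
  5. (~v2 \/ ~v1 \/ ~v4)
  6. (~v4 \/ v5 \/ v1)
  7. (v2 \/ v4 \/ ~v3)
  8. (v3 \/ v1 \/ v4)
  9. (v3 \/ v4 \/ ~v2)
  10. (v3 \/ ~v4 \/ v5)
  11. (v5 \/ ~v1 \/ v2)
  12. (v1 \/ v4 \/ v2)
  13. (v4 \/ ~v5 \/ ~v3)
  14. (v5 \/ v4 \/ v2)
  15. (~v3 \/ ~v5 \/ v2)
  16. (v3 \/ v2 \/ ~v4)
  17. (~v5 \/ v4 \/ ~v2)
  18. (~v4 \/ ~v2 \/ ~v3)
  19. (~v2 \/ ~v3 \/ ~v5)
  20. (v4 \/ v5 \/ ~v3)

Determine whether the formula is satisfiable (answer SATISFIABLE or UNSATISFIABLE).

SATISFIABLE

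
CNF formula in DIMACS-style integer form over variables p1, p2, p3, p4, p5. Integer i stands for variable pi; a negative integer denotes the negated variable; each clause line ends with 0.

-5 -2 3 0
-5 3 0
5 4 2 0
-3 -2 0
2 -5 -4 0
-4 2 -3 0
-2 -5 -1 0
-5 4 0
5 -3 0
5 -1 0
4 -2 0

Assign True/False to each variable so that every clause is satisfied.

p1 = 0, p2 = 0, p3 = 0, p4 = 1, p5 = 0

p1 occurs only negated in the remaining clauses — set p1 = False.
Set p2 = False and propagate.
Set p3 = False and propagate.
  then p5 is forced to False.
  then p4 is forced to True.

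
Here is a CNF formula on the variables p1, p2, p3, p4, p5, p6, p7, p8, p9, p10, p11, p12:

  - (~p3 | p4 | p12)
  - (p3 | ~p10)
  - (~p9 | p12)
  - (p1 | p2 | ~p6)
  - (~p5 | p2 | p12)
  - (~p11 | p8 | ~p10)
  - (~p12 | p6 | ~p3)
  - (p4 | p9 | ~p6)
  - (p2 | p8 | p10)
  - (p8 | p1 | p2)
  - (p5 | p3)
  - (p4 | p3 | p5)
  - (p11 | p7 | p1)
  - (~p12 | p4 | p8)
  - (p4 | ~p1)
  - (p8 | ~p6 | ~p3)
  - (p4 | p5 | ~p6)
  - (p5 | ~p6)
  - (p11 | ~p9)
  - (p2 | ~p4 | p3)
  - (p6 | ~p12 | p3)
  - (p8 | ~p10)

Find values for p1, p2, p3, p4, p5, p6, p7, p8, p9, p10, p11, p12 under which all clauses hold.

p8 occurs only positively in the remaining clauses — set p8 = True.
Branch on p1: take p1 = True.
  then p4 is forced to True.
For the remaining variables, p2 = False, p3 = True, p5 = False, p6 = False, p7 = False, p9 = False, p10 = False, p11 = True, p12 = False works.
Every clause has at least one true literal under this assignment.

p1=True, p2=False, p3=True, p4=True, p5=False, p6=False, p7=False, p8=True, p9=False, p10=False, p11=True, p12=False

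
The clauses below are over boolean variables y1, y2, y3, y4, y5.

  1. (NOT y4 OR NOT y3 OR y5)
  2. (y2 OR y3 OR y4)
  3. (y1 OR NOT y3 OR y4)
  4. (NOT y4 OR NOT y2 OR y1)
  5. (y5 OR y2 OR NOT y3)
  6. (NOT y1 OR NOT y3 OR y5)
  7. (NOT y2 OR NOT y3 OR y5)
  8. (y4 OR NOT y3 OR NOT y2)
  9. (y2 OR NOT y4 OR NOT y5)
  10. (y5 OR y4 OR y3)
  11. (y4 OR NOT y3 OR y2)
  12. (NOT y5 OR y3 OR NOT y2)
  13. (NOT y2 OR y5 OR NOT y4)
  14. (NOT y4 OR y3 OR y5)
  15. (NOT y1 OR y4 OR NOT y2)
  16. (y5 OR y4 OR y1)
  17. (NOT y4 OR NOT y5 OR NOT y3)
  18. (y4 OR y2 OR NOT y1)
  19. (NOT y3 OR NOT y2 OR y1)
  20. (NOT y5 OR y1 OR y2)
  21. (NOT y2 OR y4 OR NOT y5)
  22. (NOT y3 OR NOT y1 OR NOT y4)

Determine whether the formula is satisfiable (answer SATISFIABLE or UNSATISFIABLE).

y4 = True:
  y5 = True:
    propagation gives y2=True, y1=True, y3=True; an empty clause results — contradiction.
  y5 = False:
    propagation gives y3=False; an empty clause results — contradiction.
y4 = False:
  y2 = True:
    propagation gives y3=False, y5=True; an empty clause results — contradiction.
  y2 = False:
    propagation gives y3=True; an empty clause results — contradiction.
Every branch closes, so no satisfying assignment exists.

UNSATISFIABLE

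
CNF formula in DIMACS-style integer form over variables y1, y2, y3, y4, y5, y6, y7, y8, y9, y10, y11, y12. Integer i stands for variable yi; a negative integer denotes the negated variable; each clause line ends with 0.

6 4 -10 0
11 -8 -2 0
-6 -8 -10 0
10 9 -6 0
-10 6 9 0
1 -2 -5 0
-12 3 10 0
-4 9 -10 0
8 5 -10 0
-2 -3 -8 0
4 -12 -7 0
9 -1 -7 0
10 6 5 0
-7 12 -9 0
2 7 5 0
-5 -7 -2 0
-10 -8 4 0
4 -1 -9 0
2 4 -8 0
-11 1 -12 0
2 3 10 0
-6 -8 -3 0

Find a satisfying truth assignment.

y1=True, y2=False, y3=True, y4=True, y5=True, y6=False, y7=False, y8=False, y9=False, y10=False, y11=True, y12=False

Branch on y1: take y1 = True.
Try y2 = False.
Branch on y3: take y3 = True.
For the remaining variables, y4 = True, y5 = True, y6 = False, y7 = False, y8 = False, y9 = False, y10 = False, y11 = True, y12 = False works.
Every clause has at least one true literal under this assignment.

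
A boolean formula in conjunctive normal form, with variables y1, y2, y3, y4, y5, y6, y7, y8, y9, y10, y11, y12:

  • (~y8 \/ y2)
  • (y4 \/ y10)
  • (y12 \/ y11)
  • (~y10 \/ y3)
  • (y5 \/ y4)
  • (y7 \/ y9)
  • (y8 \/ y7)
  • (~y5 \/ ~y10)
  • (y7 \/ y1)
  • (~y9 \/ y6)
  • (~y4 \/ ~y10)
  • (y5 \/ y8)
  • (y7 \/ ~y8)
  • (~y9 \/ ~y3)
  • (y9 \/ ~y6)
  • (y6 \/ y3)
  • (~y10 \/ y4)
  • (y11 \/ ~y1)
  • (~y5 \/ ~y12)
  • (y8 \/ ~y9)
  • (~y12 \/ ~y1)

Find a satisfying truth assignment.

y1 = 0, y2 = 0, y3 = 1, y4 = 1, y5 = 1, y6 = 0, y7 = 1, y8 = 0, y9 = 0, y10 = 0, y11 = 1, y12 = 0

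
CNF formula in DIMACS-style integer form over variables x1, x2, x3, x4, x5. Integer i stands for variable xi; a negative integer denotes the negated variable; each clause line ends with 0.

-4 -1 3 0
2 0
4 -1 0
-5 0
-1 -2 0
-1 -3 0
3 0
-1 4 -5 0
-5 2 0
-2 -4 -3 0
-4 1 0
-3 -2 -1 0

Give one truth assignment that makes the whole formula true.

x1=0, x2=1, x3=1, x4=0, x5=0

Unit propagation: (x2) forces x2 = True.
Unit propagation: (~x5) forces x5 = False.
Unit propagation: (~x1) forces x1 = False.
Unit propagation: (x3) forces x3 = True.
The clause (~x4) is unit: x4 must be False.
Every clause has at least one true literal under this assignment.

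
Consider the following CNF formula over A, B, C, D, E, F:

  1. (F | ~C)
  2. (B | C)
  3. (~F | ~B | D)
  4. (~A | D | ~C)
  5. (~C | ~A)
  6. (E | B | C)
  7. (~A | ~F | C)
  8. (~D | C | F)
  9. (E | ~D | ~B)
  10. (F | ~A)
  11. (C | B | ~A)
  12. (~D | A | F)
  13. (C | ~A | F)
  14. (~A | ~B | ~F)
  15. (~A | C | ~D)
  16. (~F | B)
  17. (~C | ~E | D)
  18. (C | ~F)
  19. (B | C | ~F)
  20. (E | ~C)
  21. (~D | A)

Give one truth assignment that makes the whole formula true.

A=False, B=True, C=False, D=False, E=False, F=False

Try A = False.
  then D is forced to False.
Branch on B: take B = True.
  then F is forced to False.
  then C is forced to False.
E is now unconstrained; take E = False.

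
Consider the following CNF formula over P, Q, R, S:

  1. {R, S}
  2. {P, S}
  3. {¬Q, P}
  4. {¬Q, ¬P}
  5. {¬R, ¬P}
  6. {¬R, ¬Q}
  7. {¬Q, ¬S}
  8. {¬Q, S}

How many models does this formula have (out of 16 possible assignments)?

3

The models are:
  P=F Q=F R=F S=T
  P=F Q=F R=T S=T
  P=T Q=F R=F S=T
Count: 3.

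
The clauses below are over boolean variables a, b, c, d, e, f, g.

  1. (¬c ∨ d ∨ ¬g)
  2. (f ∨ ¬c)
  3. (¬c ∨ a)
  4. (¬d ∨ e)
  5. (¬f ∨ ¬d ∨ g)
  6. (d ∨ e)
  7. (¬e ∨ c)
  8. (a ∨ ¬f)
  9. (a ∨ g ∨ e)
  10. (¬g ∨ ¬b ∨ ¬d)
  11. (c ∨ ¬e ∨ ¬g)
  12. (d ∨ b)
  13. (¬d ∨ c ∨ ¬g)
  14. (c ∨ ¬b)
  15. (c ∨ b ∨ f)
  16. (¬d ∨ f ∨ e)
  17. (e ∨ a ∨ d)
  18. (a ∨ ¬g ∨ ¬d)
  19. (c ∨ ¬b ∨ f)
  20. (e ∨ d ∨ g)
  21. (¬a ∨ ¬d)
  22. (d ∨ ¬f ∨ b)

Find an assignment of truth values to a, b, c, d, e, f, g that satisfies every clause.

a = True  b = True  c = True  d = False  e = True  f = True  g = False

Try a = True.
  then d is forced to False.
  then e is forced to True.
  then c is forced to True.
  then g is forced to False.
  then f is forced to True.
  then b is forced to True.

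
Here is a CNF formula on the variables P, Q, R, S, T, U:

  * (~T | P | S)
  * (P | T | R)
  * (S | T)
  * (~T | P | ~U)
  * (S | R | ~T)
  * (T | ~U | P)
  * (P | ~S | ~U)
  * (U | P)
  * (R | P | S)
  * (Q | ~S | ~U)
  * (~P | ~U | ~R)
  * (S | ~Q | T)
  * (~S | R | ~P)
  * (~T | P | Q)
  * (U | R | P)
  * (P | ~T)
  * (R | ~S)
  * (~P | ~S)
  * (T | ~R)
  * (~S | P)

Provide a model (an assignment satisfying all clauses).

P = True, Q = False, R = True, S = False, T = True, U = False

Check each clause:
  1. (P | S | ~T) — P is true.
  2. (R | P | T) — P is true.
  3. (T | S) — T is true.
  4. (~T | P | ~U) — P is true.
  5. (~T | R | S) — R is true.
  6. (P | T | ~U) — P is true.
  7. (~S | P | ~U) — P is true.
  8. (U | P) — P is true.
  9. (S | R | P) — P is true.
  10. (~S | Q | ~U) — ~U is true.
  11. (~U | ~P | ~R) — ~U is true.
  12. (S | ~Q | T) — T is true.
  13. (~P | ~S | R) — R is true.
  14. (Q | P | ~T) — P is true.
  15. (U | P | R) — P is true.
  16. (~T | P) — P is true.
  17. (R | ~S) — R is true.
  18. (~S | ~P) — ~S is true.
  19. (T | ~R) — T is true.
  20. (~S | P) — P is true.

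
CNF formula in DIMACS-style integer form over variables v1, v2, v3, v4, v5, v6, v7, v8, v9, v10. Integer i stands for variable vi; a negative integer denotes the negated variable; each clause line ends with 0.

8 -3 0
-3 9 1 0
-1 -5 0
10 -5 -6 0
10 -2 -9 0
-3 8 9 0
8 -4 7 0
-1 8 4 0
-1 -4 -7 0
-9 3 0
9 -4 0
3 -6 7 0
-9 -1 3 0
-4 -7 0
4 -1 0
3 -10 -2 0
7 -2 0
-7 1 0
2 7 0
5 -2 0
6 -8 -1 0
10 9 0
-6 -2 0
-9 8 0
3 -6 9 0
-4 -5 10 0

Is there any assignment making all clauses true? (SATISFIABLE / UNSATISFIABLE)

UNSATISFIABLE

v9 = True:
  v1 = True:
    propagation gives v5=False, v4=True, v7=False, v2=False; an empty clause results — contradiction.
  v1 = False:
    propagation gives v7=False, v2=False; an empty clause results — contradiction.
v9 = False:
  propagation gives v4=False, v1=False, v3=False, v7=False; an empty clause results — contradiction.
Every branch closes, so no satisfying assignment exists.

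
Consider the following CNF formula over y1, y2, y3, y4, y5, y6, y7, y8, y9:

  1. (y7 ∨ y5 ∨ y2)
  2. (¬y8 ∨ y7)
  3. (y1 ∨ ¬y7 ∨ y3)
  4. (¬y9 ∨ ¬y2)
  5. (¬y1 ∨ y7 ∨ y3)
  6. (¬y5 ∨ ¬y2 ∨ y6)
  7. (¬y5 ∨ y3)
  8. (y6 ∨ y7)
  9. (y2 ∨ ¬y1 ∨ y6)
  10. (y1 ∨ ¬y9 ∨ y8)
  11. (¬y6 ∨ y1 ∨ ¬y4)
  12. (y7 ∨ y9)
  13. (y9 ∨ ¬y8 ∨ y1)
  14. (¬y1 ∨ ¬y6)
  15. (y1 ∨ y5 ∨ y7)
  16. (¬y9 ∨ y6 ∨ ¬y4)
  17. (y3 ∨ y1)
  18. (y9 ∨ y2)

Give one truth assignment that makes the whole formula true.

y1=1, y2=1, y3=1, y4=0, y5=0, y6=0, y7=1, y8=0, y9=0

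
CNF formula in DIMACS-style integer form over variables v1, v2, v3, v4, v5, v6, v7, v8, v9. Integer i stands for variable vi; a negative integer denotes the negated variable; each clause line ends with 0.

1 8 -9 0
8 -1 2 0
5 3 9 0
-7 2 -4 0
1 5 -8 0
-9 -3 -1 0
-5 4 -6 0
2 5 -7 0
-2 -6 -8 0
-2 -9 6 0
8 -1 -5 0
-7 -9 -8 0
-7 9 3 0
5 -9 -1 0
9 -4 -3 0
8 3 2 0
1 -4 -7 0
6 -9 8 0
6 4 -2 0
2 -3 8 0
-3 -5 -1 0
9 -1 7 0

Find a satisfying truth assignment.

v1=F, v2=T, v3=T, v4=F, v5=F, v6=T, v7=T, v8=F, v9=F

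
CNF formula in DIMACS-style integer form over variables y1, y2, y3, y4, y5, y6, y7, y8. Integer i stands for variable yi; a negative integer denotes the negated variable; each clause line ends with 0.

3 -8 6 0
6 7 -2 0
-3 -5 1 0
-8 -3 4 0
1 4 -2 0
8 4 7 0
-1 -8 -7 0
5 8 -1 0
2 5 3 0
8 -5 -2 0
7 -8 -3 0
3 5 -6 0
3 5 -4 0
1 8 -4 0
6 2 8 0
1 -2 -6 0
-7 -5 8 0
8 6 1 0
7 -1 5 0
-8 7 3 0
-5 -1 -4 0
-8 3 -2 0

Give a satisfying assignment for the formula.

y1 = False, y2 = False, y3 = False, y4 = True, y5 = True, y6 = True, y7 = True, y8 = True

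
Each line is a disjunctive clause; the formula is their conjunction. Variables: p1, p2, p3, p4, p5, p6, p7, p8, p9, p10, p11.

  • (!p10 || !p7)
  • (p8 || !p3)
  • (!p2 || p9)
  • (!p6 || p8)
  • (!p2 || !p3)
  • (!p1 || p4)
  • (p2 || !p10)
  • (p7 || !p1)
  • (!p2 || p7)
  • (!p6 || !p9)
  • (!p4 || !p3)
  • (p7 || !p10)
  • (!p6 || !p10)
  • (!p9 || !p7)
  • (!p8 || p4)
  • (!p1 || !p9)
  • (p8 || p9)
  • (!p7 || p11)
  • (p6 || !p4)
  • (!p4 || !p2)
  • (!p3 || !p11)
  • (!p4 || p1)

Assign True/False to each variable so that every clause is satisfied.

Pure literal: p3 appears only negated; assign p3 = False.
p10 occurs only negated in the remaining clauses — set p10 = False.
Try p1 = False.
  then p4 is forced to False.
  then p8 is forced to False.
  then p6 is forced to False.
  then p9 is forced to True.
  then p7 is forced to False.
  then p2 is forced to False.
p5, p11 are now unconstrained; take p5 = False, p11 = True.
Every clause has at least one true literal under this assignment.

p1=False, p2=False, p3=False, p4=False, p5=False, p6=False, p7=False, p8=False, p9=True, p10=False, p11=True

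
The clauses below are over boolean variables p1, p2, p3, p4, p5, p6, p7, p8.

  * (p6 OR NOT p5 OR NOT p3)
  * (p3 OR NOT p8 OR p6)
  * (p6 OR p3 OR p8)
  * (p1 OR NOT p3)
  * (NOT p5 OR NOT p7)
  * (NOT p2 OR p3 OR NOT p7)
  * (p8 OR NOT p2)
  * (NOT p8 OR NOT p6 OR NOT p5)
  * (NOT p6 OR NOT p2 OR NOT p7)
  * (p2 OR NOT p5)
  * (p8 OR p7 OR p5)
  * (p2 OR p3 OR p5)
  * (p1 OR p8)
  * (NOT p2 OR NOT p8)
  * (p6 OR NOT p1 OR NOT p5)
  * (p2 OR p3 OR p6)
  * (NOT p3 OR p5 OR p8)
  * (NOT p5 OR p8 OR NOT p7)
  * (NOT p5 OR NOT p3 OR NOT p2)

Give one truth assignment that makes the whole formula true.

p1 = T, p2 = F, p3 = T, p4 = T, p5 = F, p6 = T, p7 = F, p8 = T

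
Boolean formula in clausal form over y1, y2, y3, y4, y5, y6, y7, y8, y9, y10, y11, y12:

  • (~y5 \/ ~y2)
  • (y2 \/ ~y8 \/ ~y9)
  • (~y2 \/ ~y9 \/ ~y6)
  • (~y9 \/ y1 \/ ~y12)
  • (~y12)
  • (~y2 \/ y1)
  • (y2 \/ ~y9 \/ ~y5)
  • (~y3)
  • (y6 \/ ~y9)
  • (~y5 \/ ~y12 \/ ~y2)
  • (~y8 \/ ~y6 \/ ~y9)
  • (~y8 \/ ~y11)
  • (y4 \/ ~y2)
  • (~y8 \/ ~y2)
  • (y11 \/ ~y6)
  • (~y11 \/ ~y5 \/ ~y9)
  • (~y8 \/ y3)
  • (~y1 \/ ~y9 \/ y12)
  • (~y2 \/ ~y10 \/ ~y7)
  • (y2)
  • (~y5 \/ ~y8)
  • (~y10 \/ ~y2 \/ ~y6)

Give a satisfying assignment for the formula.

y1 = True, y2 = True, y3 = False, y4 = True, y5 = False, y6 = False, y7 = True, y8 = False, y9 = False, y10 = False, y11 = True, y12 = False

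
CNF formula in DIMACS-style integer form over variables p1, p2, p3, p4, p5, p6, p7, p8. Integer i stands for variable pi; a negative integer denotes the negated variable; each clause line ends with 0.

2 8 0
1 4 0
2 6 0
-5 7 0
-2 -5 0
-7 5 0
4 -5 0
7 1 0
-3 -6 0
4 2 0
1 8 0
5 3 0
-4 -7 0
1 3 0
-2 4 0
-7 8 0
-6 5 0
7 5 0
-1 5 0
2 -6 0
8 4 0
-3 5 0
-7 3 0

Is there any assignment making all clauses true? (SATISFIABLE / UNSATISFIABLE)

UNSATISFIABLE

p5 = True:
  propagation gives p7=True, p2=False, p8=True, p6=True; an empty clause results — contradiction.
p5 = False:
  propagation gives p7=False; an empty clause results — contradiction.
Every branch closes, so no satisfying assignment exists.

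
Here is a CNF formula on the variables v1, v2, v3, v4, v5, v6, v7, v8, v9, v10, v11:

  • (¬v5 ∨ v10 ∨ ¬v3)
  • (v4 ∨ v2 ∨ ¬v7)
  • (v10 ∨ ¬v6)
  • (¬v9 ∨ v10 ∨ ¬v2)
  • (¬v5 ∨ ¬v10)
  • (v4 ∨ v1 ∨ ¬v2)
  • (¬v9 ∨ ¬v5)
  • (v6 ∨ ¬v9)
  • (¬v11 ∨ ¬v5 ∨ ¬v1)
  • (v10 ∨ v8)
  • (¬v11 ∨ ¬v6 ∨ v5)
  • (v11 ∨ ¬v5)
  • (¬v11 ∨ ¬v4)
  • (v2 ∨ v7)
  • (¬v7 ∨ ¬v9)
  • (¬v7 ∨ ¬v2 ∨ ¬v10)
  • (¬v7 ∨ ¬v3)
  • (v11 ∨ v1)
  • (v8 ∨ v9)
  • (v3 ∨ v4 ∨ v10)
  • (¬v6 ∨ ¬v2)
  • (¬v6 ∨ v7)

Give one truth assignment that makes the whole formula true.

v1 = T  v2 = F  v3 = F  v4 = T  v5 = F  v6 = F  v7 = T  v8 = T  v9 = F  v10 = T  v11 = F

v8 occurs only positively in the remaining clauses — set v8 = True.
Try v1 = True.
Set v2 = False and propagate.
  then v7 is forced to True.
  then v4 is forced to True.
  then v11 is forced to False.
  then v5 is forced to False.
  then v9 is forced to False.
  then v3 is forced to False.
Try v6 = False.
v10 is now unconstrained; take v10 = True.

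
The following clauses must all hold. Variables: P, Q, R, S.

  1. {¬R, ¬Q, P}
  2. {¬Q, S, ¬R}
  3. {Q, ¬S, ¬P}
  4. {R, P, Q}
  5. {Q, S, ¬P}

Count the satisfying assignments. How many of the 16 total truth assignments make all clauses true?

The models are:
  P=0 Q=0 R=1 S=0
  P=0 Q=0 R=1 S=1
  P=0 Q=1 R=0 S=0
  P=0 Q=1 R=0 S=1
  P=1 Q=1 R=0 S=0
  P=1 Q=1 R=0 S=1
  P=1 Q=1 R=1 S=1
That's 7 in total.

7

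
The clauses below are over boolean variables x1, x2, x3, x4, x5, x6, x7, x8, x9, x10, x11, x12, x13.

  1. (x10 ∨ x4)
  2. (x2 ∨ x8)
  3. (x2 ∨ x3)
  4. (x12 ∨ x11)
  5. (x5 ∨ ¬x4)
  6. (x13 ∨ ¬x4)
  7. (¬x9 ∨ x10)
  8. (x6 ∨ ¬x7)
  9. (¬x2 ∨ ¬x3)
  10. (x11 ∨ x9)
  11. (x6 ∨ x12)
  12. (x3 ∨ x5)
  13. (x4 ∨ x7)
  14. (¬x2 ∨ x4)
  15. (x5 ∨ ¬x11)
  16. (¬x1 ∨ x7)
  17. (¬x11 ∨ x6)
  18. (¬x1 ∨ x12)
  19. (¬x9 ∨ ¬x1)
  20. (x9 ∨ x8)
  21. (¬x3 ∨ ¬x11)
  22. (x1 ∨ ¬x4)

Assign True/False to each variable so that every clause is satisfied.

Pure literal: x5 appears only positively; assign x5 = True.
Pure literal: x6 appears only positively; assign x6 = True.
Branch on x1: take x1 = True.
  then x7 is forced to True.
  then x12 is forced to True.
  then x9 is forced to False.
  then x11 is forced to True.
  then x8 is forced to True.
  then x3 is forced to False.
  then x2 is forced to True.
  then x4 is forced to True.
  then x13 is forced to True.
x10 is now unconstrained; take x10 = True.

x1=True, x2=True, x3=False, x4=True, x5=True, x6=True, x7=True, x8=True, x9=False, x10=True, x11=True, x12=True, x13=True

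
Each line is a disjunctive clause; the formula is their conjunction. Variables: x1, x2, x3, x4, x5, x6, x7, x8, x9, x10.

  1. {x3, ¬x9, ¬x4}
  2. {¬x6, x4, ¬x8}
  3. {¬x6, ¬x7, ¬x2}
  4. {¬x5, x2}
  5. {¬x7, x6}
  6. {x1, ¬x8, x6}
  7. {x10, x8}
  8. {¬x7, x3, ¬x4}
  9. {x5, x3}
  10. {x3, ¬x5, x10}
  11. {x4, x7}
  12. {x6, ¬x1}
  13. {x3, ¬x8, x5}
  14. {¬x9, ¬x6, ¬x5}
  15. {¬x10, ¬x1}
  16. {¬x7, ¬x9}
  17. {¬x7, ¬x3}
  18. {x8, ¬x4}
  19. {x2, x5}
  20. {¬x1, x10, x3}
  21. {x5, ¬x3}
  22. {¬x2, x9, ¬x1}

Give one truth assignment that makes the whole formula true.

Try x1 = False.
Branch on x2: take x2 = True.
The remaining clauses are satisfied by x3 = False, x4 = True, x5 = True, x6 = True, x7 = False, x8 = True, x9 = False, x10 = True.
Every clause has at least one true literal under this assignment.

x1 = F, x2 = T, x3 = F, x4 = T, x5 = T, x6 = T, x7 = F, x8 = T, x9 = F, x10 = T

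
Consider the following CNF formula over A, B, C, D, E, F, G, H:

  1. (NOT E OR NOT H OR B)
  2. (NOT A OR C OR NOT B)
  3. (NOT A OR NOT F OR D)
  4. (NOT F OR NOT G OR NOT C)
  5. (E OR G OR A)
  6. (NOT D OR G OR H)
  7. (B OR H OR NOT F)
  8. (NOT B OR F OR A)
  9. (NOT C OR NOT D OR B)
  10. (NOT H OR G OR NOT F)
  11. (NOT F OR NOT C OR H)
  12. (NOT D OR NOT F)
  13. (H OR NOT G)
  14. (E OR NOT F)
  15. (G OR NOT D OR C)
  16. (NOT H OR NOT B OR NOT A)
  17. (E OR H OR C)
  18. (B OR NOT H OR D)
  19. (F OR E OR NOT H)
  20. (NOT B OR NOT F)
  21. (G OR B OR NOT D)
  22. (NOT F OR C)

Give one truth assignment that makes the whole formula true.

A=1, B=0, C=1, D=0, E=0, F=0, G=0, H=0

Try A = True.
Set B = False and propagate.
The remaining clauses are satisfied by C = True, D = False, E = False, F = False, G = False, H = False.
Every clause has at least one true literal under this assignment.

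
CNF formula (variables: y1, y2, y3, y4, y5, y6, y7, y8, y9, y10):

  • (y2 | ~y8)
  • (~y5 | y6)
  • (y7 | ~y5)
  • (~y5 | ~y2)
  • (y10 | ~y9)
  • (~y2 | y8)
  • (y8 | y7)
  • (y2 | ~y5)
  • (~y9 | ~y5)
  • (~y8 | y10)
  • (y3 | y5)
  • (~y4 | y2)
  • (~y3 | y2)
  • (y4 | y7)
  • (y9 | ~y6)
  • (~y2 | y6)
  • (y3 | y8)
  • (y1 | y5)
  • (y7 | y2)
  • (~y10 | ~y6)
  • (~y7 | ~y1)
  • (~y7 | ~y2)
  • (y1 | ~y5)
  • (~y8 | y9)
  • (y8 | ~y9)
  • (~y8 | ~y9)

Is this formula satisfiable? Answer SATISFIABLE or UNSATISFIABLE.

UNSATISFIABLE

y2 = True:
  propagation gives y5=False, y8=True, y10=True, y3=True; an empty clause results — contradiction.
y2 = False:
  propagation gives y8=False, y7=True, y5=False, y3=True; an empty clause results — contradiction.
Every branch closes, so no satisfying assignment exists.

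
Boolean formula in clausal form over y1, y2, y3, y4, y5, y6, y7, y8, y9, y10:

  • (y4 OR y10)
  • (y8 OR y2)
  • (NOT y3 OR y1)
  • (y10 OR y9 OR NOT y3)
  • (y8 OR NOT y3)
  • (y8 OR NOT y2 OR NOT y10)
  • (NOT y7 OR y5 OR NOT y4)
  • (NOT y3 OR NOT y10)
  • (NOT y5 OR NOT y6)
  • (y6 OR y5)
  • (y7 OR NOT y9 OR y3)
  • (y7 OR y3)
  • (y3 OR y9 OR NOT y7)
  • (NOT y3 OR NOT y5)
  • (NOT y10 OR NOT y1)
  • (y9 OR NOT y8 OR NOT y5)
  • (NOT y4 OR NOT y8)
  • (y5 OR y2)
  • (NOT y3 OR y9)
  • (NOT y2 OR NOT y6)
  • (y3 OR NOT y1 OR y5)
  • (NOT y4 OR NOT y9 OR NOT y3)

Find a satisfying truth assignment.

y1=F, y2=T, y3=F, y4=T, y5=T, y6=F, y7=T, y8=F, y9=T, y10=F

Check each clause:
  1. (y4 OR y10) — y4 is true.
  2. (y2 OR y8) — y2 is true.
  3. (y1 OR NOT y3) — NOT y3 is true.
  4. (y9 OR NOT y3 OR y10) — y9 is true.
  5. (NOT y3 OR y8) — NOT y3 is true.
  6. (NOT y10 OR y8 OR NOT y2) — NOT y10 is true.
  7. (NOT y4 OR y5 OR NOT y7) — y5 is true.
  8. (NOT y3 OR NOT y10) — NOT y3 is true.
  9. (NOT y6 OR NOT y5) — NOT y6 is true.
  10. (y6 OR y5) — y5 is true.
  11. (y7 OR y3 OR NOT y9) — y7 is true.
  12. (y7 OR y3) — y7 is true.
  13. (y3 OR NOT y7 OR y9) — y9 is true.
  14. (NOT y5 OR NOT y3) — NOT y3 is true.
  15. (NOT y10 OR NOT y1) — NOT y10 is true.
  16. (NOT y5 OR y9 OR NOT y8) — NOT y8 is true.
  17. (NOT y4 OR NOT y8) — NOT y8 is true.
  18. (y5 OR y2) — y2 is true.
  19. (y9 OR NOT y3) — y9 is true.
  20. (NOT y6 OR NOT y2) — NOT y6 is true.
  21. (y5 OR y3 OR NOT y1) — y5 is true.
  22. (NOT y9 OR NOT y4 OR NOT y3) — NOT y3 is true.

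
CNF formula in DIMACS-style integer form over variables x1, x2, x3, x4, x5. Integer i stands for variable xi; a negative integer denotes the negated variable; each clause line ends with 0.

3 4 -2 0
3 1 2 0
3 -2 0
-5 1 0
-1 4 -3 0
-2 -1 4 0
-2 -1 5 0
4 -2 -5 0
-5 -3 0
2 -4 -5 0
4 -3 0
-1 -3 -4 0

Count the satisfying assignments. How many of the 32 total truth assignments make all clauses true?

5

Satisfying assignments:
  x1=0 x2=0 x3=1 x4=1 x5=0
  x1=0 x2=1 x3=1 x4=1 x5=0
  x1=1 x2=0 x3=0 x4=0 x5=0
  x1=1 x2=0 x3=0 x4=0 x5=1
  x1=1 x2=0 x3=0 x4=1 x5=0
That's 5 in total.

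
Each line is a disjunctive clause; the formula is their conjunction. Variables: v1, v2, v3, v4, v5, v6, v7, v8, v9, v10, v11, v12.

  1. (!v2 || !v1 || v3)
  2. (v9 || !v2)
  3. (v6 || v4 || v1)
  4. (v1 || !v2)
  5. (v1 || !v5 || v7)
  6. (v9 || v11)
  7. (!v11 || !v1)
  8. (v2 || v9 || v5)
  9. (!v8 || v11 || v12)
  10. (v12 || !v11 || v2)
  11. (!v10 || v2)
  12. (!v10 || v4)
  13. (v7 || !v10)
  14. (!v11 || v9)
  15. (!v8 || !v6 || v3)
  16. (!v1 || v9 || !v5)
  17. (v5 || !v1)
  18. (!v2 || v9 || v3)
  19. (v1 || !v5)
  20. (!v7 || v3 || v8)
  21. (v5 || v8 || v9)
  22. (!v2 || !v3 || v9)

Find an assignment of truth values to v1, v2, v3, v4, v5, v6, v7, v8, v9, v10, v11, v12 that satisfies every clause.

v1=1, v2=1, v3=1, v4=0, v5=1, v6=1, v7=1, v8=0, v9=1, v10=0, v11=0, v12=1

Pure literal: v9 appears only positively; assign v9 = True.
v10 occurs only negated in the remaining clauses — set v10 = False.
Set v1 = True and propagate.
  then v11 is forced to False.
  then v5 is forced to True.
For the remaining variables, v2 = True, v3 = True, v4 = False, v6 = True, v7 = True, v8 = False, v12 = True works.
Every clause has at least one true literal under this assignment.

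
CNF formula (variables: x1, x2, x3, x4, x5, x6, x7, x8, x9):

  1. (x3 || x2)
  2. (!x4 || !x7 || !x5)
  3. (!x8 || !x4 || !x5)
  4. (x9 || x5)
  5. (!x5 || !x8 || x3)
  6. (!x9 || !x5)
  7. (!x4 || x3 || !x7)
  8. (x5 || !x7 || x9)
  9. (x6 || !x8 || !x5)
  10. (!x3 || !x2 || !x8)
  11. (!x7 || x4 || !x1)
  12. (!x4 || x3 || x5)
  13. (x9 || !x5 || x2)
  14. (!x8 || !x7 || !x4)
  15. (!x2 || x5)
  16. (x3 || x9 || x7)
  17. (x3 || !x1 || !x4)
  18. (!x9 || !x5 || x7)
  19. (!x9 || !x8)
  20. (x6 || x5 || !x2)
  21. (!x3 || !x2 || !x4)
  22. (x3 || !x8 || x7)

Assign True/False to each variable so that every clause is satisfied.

x1 = 1, x2 = 1, x3 = 1, x4 = 0, x5 = 1, x6 = 0, x7 = 0, x8 = 0, x9 = 0

Pure literal: x8 appears only negated; assign x8 = False.
Try x1 = True.
For the remaining variables, x2 = True, x3 = True, x4 = False, x5 = True, x6 = False, x7 = False, x9 = False works.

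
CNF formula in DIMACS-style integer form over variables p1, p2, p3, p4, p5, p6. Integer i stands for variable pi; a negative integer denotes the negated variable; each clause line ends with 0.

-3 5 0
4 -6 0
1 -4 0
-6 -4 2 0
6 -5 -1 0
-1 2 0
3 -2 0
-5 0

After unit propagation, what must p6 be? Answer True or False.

False

(¬p5) stands alone — p5 = False.
(p5 ∨ ¬p3): since p5 = False, the clause reduces to (¬p3). p3 = False.
In (p3 ∨ ¬p2), p3 is now false; ¬p2 must hold, so p2 = False.
In (¬p1 ∨ p2), p2 is now false; ¬p1 must hold, so p1 = False.
From (¬p4 ∨ p1) and p1 = False: p4 = False.
(¬p6 ∨ p4): since p4 = False, the clause reduces to (¬p6). p6 = False.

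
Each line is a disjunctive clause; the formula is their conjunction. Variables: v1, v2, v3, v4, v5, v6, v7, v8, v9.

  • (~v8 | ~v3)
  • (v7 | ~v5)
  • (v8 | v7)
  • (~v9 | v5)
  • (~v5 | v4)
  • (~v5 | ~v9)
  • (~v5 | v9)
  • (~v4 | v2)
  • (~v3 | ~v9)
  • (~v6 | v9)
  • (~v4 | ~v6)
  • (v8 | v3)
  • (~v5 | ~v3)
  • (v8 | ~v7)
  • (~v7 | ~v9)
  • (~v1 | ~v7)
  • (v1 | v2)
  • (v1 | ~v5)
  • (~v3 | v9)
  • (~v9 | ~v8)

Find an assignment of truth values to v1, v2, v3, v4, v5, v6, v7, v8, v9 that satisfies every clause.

v1=0, v2=1, v3=0, v4=1, v5=0, v6=0, v7=1, v8=1, v9=0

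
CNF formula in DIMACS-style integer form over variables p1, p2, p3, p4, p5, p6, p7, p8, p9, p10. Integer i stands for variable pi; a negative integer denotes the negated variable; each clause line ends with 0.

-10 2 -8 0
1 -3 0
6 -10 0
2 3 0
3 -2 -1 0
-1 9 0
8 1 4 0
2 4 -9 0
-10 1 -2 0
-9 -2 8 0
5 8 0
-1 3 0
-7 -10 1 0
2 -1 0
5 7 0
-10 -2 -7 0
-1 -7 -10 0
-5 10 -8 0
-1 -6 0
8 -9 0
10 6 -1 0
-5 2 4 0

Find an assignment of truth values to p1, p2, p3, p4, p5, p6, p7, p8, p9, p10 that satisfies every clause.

p1=0, p2=1, p3=0, p4=0, p5=0, p6=0, p7=1, p8=1, p9=1, p10=0

Check each clause:
  1. (~p8 | ~p10 | p2) — p2 is true.
  2. (p1 | ~p3) — ~p3 is true.
  3. (p6 | ~p10) — ~p10 is true.
  4. (p2 | p3) — p2 is true.
  5. (~p2 | p3 | ~p1) — ~p1 is true.
  6. (p9 | ~p1) — p9 is true.
  7. (p1 | p8 | p4) — p8 is true.
  8. (p4 | ~p9 | p2) — p2 is true.
  9. (~p10 | ~p2 | p1) — ~p10 is true.
  10. (~p9 | ~p2 | p8) — p8 is true.
  11. (p8 | p5) — p8 is true.
  12. (p3 | ~p1) — ~p1 is true.
  13. (~p10 | p1 | ~p7) — ~p10 is true.
  14. (p2 | ~p1) — p2 is true.
  15. (p7 | p5) — p7 is true.
  16. (~p2 | ~p7 | ~p10) — ~p10 is true.
  17. (~p1 | ~p7 | ~p10) — ~p10 is true.
  18. (~p8 | ~p5 | p10) — ~p5 is true.
  19. (~p6 | ~p1) — ~p6 is true.
  20. (p8 | ~p9) — p8 is true.
  21. (p6 | p10 | ~p1) — ~p1 is true.
  22. (p4 | ~p5 | p2) — p2 is true.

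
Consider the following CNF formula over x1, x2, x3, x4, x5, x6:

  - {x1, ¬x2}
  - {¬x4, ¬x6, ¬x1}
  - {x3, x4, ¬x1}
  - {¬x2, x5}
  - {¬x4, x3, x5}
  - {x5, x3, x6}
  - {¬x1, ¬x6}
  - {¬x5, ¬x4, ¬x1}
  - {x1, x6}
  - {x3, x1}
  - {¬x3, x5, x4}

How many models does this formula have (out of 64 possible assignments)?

6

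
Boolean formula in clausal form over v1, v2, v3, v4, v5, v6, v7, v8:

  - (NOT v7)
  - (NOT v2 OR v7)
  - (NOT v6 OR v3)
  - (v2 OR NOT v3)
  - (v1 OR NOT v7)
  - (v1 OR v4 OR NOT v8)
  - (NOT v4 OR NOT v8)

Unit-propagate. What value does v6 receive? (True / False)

False

(NOT v7) stands alone — v7 = False.
From (NOT v2 OR v7) and v7 = False: v2 = False.
(v2 OR NOT v3): since v2 = False, the clause reduces to (NOT v3). v3 = False.
From (NOT v6 OR v3) and v3 = False: v6 = False.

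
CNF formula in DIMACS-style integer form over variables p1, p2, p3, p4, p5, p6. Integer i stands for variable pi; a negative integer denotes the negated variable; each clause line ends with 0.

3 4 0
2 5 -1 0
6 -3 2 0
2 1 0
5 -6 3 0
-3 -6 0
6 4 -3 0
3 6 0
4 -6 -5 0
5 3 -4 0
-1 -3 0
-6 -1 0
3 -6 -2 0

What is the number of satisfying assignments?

Satisfying assignments:
  p1=0 p2=1 p3=1 p4=1 p5=0 p6=0
  p1=0 p2=1 p3=1 p4=1 p5=1 p6=0
That's 2 in total.

2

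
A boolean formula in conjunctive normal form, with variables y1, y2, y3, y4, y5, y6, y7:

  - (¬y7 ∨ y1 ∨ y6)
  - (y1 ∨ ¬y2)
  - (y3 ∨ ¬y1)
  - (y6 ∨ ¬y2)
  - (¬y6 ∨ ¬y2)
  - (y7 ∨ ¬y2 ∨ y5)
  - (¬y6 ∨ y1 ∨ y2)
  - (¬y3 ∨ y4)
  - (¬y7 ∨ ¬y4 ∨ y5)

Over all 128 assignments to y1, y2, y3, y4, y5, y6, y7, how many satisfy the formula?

Split on y2, then y1.
  y2=T, y1=T: a clause becomes empty — 0.
  y2=T, y1=F: a clause becomes empty — 0.
  y2=F, y1=T: y6 free; 3 ways for (y3,y4,y5,y7) × 2^1 = 6.
  y2=F, y1=F: y5 free; 3 ways for (y3,y4,y6,y7) × 2^1 = 6.
Total: 0 + 0 + 6 + 6 = 12.

12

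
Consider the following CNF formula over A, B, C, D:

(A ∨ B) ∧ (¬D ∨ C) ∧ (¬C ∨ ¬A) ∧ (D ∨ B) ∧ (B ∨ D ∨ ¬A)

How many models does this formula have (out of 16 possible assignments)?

Satisfying assignments:
  A=F B=T C=F D=F
  A=F B=T C=T D=F
  A=F B=T C=T D=T
  A=T B=T C=F D=F
Count: 4.

4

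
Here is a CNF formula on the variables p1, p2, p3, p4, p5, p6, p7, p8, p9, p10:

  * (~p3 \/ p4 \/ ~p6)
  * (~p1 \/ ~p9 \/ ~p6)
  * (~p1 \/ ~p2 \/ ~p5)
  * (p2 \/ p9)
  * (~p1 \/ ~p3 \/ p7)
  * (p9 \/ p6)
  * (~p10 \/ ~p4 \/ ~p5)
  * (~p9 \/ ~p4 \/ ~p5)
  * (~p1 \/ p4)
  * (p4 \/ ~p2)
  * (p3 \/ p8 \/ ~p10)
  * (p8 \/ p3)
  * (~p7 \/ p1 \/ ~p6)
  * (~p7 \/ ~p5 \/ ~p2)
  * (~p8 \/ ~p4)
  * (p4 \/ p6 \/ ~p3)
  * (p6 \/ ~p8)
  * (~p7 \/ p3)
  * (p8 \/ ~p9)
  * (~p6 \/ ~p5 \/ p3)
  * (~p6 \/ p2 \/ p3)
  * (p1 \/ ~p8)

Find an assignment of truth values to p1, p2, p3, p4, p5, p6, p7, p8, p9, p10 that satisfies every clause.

p1 = 1, p2 = 1, p3 = 1, p4 = 1, p5 = 0, p6 = 1, p7 = 1, p8 = 0, p9 = 0, p10 = 1

p5 occurs only negated in the remaining clauses — set p5 = False.
Branch on p1: take p1 = True.
  then p4 is forced to True.
  then p8 is forced to False.
  then p3 is forced to True.
  then p7 is forced to True.
  then p9 is forced to False.
  then p2 is forced to True.
  then p6 is forced to True.
p10 is now unconstrained; take p10 = True.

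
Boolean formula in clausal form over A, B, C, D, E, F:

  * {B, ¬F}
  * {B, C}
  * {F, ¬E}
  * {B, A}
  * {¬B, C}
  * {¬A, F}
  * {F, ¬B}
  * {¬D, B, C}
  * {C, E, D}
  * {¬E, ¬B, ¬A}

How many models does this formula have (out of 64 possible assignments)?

The models are:
  A=0 B=1 C=1 D=0 E=0 F=1
  A=0 B=1 C=1 D=0 E=1 F=1
  A=0 B=1 C=1 D=1 E=0 F=1
  A=0 B=1 C=1 D=1 E=1 F=1
  A=1 B=1 C=1 D=0 E=0 F=1
  A=1 B=1 C=1 D=1 E=0 F=1
That's 6 in total.

6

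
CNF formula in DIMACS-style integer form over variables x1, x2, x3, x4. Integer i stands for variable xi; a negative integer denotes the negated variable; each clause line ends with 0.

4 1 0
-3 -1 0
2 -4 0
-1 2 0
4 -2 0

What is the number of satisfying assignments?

The models are:
  x1=0 x2=1 x3=0 x4=1
  x1=0 x2=1 x3=1 x4=1
  x1=1 x2=1 x3=0 x4=1
That's 3 in total.

3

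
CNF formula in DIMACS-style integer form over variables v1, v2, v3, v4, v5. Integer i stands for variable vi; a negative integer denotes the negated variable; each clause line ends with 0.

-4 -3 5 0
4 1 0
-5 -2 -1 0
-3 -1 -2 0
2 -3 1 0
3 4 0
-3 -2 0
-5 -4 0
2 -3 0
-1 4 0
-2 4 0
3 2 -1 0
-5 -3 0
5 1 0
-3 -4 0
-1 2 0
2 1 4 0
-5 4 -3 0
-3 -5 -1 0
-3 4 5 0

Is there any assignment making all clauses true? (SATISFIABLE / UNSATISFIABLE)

SATISFIABLE

Try v1 = True.
  then v4 is forced to True.
  then v5 is forced to False.
  then v3 is forced to False.
  then v2 is forced to True.
So v1 = True, v2 = True, v3 = False, v4 = True, v5 = False is a satisfying assignment.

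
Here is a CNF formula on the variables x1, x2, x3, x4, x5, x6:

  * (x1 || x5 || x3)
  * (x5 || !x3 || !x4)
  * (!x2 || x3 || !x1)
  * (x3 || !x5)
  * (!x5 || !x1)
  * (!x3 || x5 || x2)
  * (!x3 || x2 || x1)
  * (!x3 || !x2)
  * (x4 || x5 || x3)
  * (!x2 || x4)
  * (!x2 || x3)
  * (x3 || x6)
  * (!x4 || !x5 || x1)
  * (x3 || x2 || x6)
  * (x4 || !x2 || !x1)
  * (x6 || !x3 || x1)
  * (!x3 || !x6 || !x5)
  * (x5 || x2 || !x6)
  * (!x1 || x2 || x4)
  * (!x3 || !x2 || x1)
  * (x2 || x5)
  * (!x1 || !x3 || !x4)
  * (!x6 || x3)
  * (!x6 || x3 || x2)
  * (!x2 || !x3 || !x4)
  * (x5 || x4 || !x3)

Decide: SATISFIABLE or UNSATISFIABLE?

UNSATISFIABLE

x3 = True:
  propagation gives x2=False, x5=True, x1=False; an empty clause results — contradiction.
x3 = False:
  propagation gives x5=False, x1=True, x2=False; an empty clause results — contradiction.
Every branch closes, so no satisfying assignment exists.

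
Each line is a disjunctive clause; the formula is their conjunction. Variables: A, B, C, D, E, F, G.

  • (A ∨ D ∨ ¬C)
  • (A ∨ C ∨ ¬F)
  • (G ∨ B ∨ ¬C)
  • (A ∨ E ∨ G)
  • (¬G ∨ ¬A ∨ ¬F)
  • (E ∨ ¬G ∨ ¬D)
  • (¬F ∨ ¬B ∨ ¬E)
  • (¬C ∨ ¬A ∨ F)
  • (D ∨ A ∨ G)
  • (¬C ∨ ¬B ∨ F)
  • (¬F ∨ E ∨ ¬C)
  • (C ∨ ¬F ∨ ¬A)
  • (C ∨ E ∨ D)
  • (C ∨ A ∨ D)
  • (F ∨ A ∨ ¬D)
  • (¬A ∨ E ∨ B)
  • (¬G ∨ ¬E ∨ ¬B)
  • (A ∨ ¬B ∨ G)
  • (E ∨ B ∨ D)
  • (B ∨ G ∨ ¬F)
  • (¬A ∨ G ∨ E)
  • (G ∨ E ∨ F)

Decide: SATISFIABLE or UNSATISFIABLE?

SATISFIABLE

Branch on A: take A = True.
Branch on B: take B = False.
  then E is forced to True.
For the remaining variables, C = False, D = True, F = False, G = True works.
Every clause has at least one true literal under this assignment.
So A=T, B=F, C=F, D=T, E=T, F=F, G=T is a satisfying assignment.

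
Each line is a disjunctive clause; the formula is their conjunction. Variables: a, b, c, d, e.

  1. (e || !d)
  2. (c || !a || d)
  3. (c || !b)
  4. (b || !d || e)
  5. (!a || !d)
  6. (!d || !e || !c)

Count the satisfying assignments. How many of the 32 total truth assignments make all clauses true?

11

Split on d, then c.
  d=1, c=1: a clause becomes empty — 0.
  d=1, c=0: remaining (a,b,e) ∈ {(0,0,1)} — 1.
  d=0, c=1: a, b, e free → 2^3 = 8.
  d=0, c=0: remaining (a,b,e) ∈ {(0,0,0); (0,0,1)} — 2.
Total: 0 + 1 + 8 + 2 = 11.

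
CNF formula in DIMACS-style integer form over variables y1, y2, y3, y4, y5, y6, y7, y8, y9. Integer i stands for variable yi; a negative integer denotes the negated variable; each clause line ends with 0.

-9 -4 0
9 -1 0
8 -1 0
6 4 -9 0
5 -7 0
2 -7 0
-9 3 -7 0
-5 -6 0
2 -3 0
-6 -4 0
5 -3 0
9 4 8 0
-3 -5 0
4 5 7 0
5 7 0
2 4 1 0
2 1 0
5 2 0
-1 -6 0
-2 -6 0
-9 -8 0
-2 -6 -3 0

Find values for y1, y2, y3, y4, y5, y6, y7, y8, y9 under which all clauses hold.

y1=False, y2=True, y3=False, y4=True, y5=True, y6=False, y7=False, y8=True, y9=False

Check each clause:
  1. (!y4 || !y9) — !y9 is true.
  2. (y9 || !y1) — !y1 is true.
  3. (!y1 || y8) — y8 is true.
  4. (y6 || y4 || !y9) — y4 is true.
  5. (!y7 || y5) — !y7 is true.
  6. (!y7 || y2) — !y7 is true.
  7. (!y9 || !y7 || y3) — !y7 is true.
  8. (!y5 || !y6) — !y6 is true.
  9. (!y3 || y2) — y2 is true.
  10. (!y4 || !y6) — !y6 is true.
  11. (y5 || !y3) — !y3 is true.
  12. (y8 || y9 || y4) — y8 is true.
  13. (!y5 || !y3) — !y3 is true.
  14. (y7 || y5 || y4) — y4 is true.
  15. (y5 || y7) — y5 is true.
  16. (y4 || y1 || y2) — y2 is true.
  17. (y1 || y2) — y2 is true.
  18. (y2 || y5) — y2 is true.
  19. (!y6 || !y1) — !y6 is true.
  20. (!y2 || !y6) — !y6 is true.
  21. (!y9 || !y8) — !y9 is true.
  22. (!y6 || !y2 || !y3) — !y6 is true.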